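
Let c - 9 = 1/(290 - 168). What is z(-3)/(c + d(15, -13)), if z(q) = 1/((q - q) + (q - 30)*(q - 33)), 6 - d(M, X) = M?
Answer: 61/594 ≈ 0.10269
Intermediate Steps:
d(M, X) = 6 - M
c = 1099/122 (c = 9 + 1/(290 - 168) = 9 + 1/122 = 1099/122 ≈ 9.0082)
z(q) = 1/((-33 + q)*(-30 + q)) (z(q) = 1/(0 + (-30 + q)*(-33 + q)) = 1/(0 + (-33 + q)*(-30 + q)) = 1/((-33 + q)*(-30 + q)))
z(-3)/(c + d(15, -13)) = 1/((990 + (-3)² - 63*(-3))*(1099/122 + (6 - 1*15))) = 1/((990 + 9 + 189)*(1099/122 + (6 - 15))) = 1/(1188*(1099/122 - 9)) = 1/(1188*(1/122)) = (1/1188)*122 = 61/594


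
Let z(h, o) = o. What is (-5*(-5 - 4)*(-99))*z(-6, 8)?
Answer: -35640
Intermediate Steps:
(-5*(-5 - 4)*(-99))*z(-6, 8) = (-5*(-5 - 4)*(-99))*8 = (-5*(-9)*(-99))*8 = (45*(-99))*8 = -4455*8 = -35640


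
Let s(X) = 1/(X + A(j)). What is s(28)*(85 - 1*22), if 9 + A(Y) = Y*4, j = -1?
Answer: 21/5 ≈ 4.2000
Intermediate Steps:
A(Y) = -9 + 4*Y (A(Y) = -9 + Y*4 = -9 + 4*Y)
s(X) = 1/(-13 + X) (s(X) = 1/(X + (-9 + 4*(-1))) = 1/(X + (-9 - 4)) = 1/(X - 13) = 1/(-13 + X))
s(28)*(85 - 1*22) = (85 - 1*22)/(-13 + 28) = (85 - 22)/15 = (1/15)*63 = 21/5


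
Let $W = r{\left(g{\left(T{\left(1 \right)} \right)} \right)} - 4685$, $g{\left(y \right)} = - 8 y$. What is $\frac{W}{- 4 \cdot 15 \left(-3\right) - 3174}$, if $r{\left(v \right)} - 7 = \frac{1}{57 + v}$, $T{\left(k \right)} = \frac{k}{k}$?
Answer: $\frac{76407}{48902} \approx 1.5625$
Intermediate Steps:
$T{\left(k \right)} = 1$
$r{\left(v \right)} = 7 + \frac{1}{57 + v}$
$W = - \frac{229221}{49}$ ($W = \frac{400 + 7 \left(\left(-8\right) 1\right)}{57 - 8} - 4685 = \frac{400 + 7 \left(-8\right)}{57 - 8} - 4685 = \frac{400 - 56}{49} - 4685 = \frac{1}{49} \cdot 344 - 4685 = \frac{344}{49} - 4685 = - \frac{229221}{49} \approx -4678.0$)
$\frac{W}{- 4 \cdot 15 \left(-3\right) - 3174} = - \frac{229221}{49 \left(- 4 \cdot 15 \left(-3\right) - 3174\right)} = - \frac{229221}{49 \left(\left(-4\right) \left(-45\right) - 3174\right)} = - \frac{229221}{49 \left(180 - 3174\right)} = - \frac{229221}{49 \left(-2994\right)} = \left(- \frac{229221}{49}\right) \left(- \frac{1}{2994}\right) = \frac{76407}{48902}$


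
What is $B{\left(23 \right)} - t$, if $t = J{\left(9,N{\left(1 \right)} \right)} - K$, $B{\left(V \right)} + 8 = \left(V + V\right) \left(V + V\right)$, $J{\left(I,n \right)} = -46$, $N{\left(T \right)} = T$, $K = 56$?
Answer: $2210$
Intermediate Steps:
$B{\left(V \right)} = -8 + 4 V^{2}$ ($B{\left(V \right)} = -8 + \left(V + V\right) \left(V + V\right) = -8 + 2 V 2 V = -8 + 4 V^{2}$)
$t = -102$ ($t = -46 - 56 = -102$)
$B{\left(23 \right)} - t = \left(-8 + 4 \cdot 23^{2}\right) - -102 = \left(-8 + 4 \cdot 529\right) + 102 = \left(-8 + 2116\right) + 102 = 2108 + 102 = 2210$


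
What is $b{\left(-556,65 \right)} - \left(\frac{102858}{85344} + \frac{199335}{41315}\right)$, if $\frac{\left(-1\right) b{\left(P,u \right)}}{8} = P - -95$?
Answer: $\frac{61821808377}{16790416} \approx 3682.0$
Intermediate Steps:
$b{\left(P,u \right)} = -760 - 8 P$ ($b{\left(P,u \right)} = - 8 \left(P - -95\right) = - 8 \left(P + 95\right) = - 8 \left(95 + P\right) = -760 - 8 P$)
$b{\left(-556,65 \right)} - \left(\frac{102858}{85344} + \frac{199335}{41315}\right) = \left(-760 - -4448\right) - \left(\frac{102858}{85344} + \frac{199335}{41315}\right) = \left(-760 + 4448\right) - \left(102858 \cdot \frac{1}{85344} + 199335 \cdot \frac{1}{41315}\right) = 3688 - \left(\frac{2449}{2032} + \frac{39867}{8263}\right) = 3688 - \frac{101245831}{16790416} = \frac{61821808377}{16790416}$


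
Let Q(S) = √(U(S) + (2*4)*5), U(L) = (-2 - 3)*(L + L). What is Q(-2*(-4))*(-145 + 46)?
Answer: -198*I*√10 ≈ -626.13*I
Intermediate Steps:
U(L) = -10*L
Q(S) = √(40 - 10*S) (Q(S) = √(-10*S + (2*4)*5) = √(-10*S + 8*5) = √(-10*S + 40) = √(40 - 10*S))
Q(-2*(-4))*(-145 + 46) = √(40 - (-20)*(-4))*(-145 + 46) = √(40 - 10*8)*(-99) = √(40 - 80)*(-99) = √(-40)*(-99) = (2*I*√10)*(-99) = -198*I*√10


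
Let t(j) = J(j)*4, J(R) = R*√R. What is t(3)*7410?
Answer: 88920*√3 ≈ 1.5401e+5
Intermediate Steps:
J(R) = R^(3/2)
t(j) = 4*j^(3/2) (t(j) = j^(3/2)*4 = 4*j^(3/2))
t(3)*7410 = (4*3^(3/2))*7410 = (4*(3*√3))*7410 = (12*√3)*7410 = 88920*√3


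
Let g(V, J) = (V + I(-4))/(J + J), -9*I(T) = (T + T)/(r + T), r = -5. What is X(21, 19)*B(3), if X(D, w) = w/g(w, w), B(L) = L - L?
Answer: 0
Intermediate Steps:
B(L) = 0
I(T) = -2*T/(9*(-5 + T)) (I(T) = -(T + T)/(9*(-5 + T)) = -2*T/(9*(-5 + T)))
g(V, J) = (-8/81 + V)/(2*J) (g(V, J) = (V - 2*(-4)/(-45 + 9*(-4)))/(J + J) = (V - 2*(-4)/(-45 - 36))/((2*J)) = (V - 2*(-4)/(-81))*(1/(2*J)) = (V - 2*(-4)*(-1/81))*(1/(2*J)) = (V - 8/81)*(1/(2*J)) = (-8/81 + V)*(1/(2*J)) = (-8/81 + V)/(2*J))
X(D, w) = 162*w**2/(-8 + 81*w) (X(D, w) = w/(((-8 + 81*w)/(162*w))) = w*(162*w/(-8 + 81*w)) = 162*w**2/(-8 + 81*w))
X(21, 19)*B(3) = (162*19**2/(-8 + 81*19))*0 = (162*361/(-8 + 1539))*0 = (162*361/1531)*0 = (162*361*(1/1531))*0 = (58482/1531)*0 = 0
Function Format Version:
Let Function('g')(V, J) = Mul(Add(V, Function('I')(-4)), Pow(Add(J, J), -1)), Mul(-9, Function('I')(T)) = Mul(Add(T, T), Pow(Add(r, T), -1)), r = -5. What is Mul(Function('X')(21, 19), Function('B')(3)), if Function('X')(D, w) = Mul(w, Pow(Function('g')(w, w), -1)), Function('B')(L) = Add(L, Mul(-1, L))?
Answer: 0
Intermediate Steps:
Function('B')(L) = 0
Function('I')(T) = Mul(Rational(-2, 9), T, Pow(Add(-5, T), -1)) (Function('I')(T) = Mul(Rational(-1, 9), Mul(Add(T, T), Pow(Add(-5, T), -1))) = Mul(Rational(-1, 9), Mul(Mul(2, T), Pow(Add(-5, T), -1))) = Mul(Rational(-1, 9), Mul(2, T, Pow(Add(-5, T), -1))) = Mul(Rational(-2, 9), T, Pow(Add(-5, T), -1)))
Function('g')(V, J) = Mul(Rational(1, 2), Pow(J, -1), Add(Rational(-8, 81), V)) (Function('g')(V, J) = Mul(Add(V, Mul(-2, -4, Pow(Add(-45, Mul(9, -4)), -1))), Pow(Add(J, J), -1)) = Mul(Add(V, Mul(-2, -4, Pow(Add(-45, -36), -1))), Pow(Mul(2, J), -1)) = Mul(Add(V, Mul(-2, -4, Pow(-81, -1))), Mul(Rational(1, 2), Pow(J, -1))) = Mul(Add(V, Mul(-2, -4, Rational(-1, 81))), Mul(Rational(1, 2), Pow(J, -1))) = Mul(Add(V, Rational(-8, 81)), Mul(Rational(1, 2), Pow(J, -1))) = Mul(Add(Rational(-8, 81), V), Mul(Rational(1, 2), Pow(J, -1))) = Mul(Rational(1, 2), Pow(J, -1), Add(Rational(-8, 81), V)))
Function('X')(D, w) = Mul(162, Pow(w, 2), Pow(Add(-8, Mul(81, w)), -1)) (Function('X')(D, w) = Mul(w, Pow(Mul(Rational(1, 162), Pow(w, -1), Add(-8, Mul(81, w))), -1)) = Mul(w, Mul(162, w, Pow(Add(-8, Mul(81, w)), -1))) = Mul(162, Pow(w, 2), Pow(Add(-8, Mul(81, w)), -1)))
Mul(Function('X')(21, 19), Function('B')(3)) = Mul(Mul(162, Pow(19, 2), Pow(Add(-8, Mul(81, 19)), -1)), 0) = Mul(Mul(162, 361, Pow(Add(-8, 1539), -1)), 0) = Mul(Mul(162, 361, Pow(1531, -1)), 0) = Mul(Mul(162, 361, Rational(1, 1531)), 0) = Mul(Rational(58482, 1531), 0) = 0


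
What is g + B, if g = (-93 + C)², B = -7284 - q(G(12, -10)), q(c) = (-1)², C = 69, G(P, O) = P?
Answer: -6709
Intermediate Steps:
q(c) = 1
B = -7285 (B = -7284 - 1*1 = -7284 - 1 = -7285)
g = 576 (g = (-93 + 69)² = (-24)² = 576)
g + B = 576 - 7285 = -6709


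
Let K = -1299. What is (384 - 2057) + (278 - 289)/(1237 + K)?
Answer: -103715/62 ≈ -1672.8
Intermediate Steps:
(384 - 2057) + (278 - 289)/(1237 + K) = (384 - 2057) + (278 - 289)/(1237 - 1299) = -1673 - 11/(-62) = -1673 - 11*(-1/62) = -1673 + 11/62 = -103715/62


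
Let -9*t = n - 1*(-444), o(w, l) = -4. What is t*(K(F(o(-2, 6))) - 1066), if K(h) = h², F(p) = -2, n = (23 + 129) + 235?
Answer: 98058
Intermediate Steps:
n = 387 (n = 152 + 235 = 387)
t = -277/3 (t = -(387 - 1*(-444))/9 = -(387 + 444)/9 = -⅑*831 = -277/3 ≈ -92.333)
t*(K(F(o(-2, 6))) - 1066) = -277*((-2)² - 1066)/3 = -277*(4 - 1066)/3 = -277/3*(-1062) = 98058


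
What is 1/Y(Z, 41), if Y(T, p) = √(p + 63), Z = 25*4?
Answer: √26/52 ≈ 0.098058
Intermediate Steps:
Z = 100
Y(T, p) = √(63 + p)
1/Y(Z, 41) = 1/(√(63 + 41)) = 1/(√104) = 1/(2*√26) = √26/52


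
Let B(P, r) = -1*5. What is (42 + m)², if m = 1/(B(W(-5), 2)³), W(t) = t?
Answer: 27552001/15625 ≈ 1763.3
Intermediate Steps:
B(P, r) = -5
m = -1/125 (m = 1/((-5)³) = 1/(-125) = -1/125 ≈ -0.0080000)
(42 + m)² = (42 - 1/125)² = (5249/125)² = 27552001/15625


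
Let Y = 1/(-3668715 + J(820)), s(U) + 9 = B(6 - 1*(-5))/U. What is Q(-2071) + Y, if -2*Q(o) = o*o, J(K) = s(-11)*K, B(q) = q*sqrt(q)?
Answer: -11592134409813026963/5405466821050 + 164*sqrt(11)/2702733410525 ≈ -2.1445e+6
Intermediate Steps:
B(q) = q**(3/2)
s(U) = -9 + 11*sqrt(11)/U (s(U) = -9 + (6 - 1*(-5))**(3/2)/U = -9 + (6 + 5)**(3/2)/U = -9 + 11**(3/2)/U = -9 + (11*sqrt(11))/U = -9 + 11*sqrt(11)/U)
J(K) = K*(-9 - sqrt(11)) (J(K) = (-9 + 11*sqrt(11)/(-11))*K = (-9 + 11*sqrt(11)*(-1/11))*K = (-9 - sqrt(11))*K = K*(-9 - sqrt(11)))
Q(o) = -o**2/2 (Q(o) = -o*o/2 = -o**2/2)
Y = 1/(-3676095 - 820*sqrt(11)) (Y = 1/(-3668715 - 1*820*(9 + sqrt(11))) = 1/(-3668715 + (-7380 - 820*sqrt(11))) = 1/(-3676095 - 820*sqrt(11)) ≈ -2.7183e-7)
Q(-2071) + Y = -1/2*(-2071)**2 + (-735219/2702733410525 + 164*sqrt(11)/2702733410525) = -1/2*4289041 + (-735219/2702733410525 + 164*sqrt(11)/2702733410525) = -4289041/2 + (-735219/2702733410525 + 164*sqrt(11)/2702733410525) = -11592134409813026963/5405466821050 + 164*sqrt(11)/2702733410525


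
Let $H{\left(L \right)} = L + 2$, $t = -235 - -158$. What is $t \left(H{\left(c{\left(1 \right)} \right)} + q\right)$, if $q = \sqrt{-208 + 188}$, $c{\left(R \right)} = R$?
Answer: $-231 - 154 i \sqrt{5} \approx -231.0 - 344.35 i$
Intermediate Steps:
$t = -77$ ($t = -235 + 158 = -77$)
$q = 2 i \sqrt{5}$ ($q = \sqrt{-20} = 2 i \sqrt{5} \approx 4.4721 i$)
$H{\left(L \right)} = 2 + L$
$t \left(H{\left(c{\left(1 \right)} \right)} + q\right) = - 77 \left(\left(2 + 1\right) + 2 i \sqrt{5}\right) = - 77 \left(3 + 2 i \sqrt{5}\right) = -231 - 154 i \sqrt{5}$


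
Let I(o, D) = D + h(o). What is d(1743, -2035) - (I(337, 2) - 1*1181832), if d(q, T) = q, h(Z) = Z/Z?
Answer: 1183572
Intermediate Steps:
h(Z) = 1
I(o, D) = 1 + D (I(o, D) = D + 1 = 1 + D)
d(1743, -2035) - (I(337, 2) - 1*1181832) = 1743 - ((1 + 2) - 1*1181832) = 1743 - (3 - 1181832) = 1743 - 1*(-1181829) = 1743 + 1181829 = 1183572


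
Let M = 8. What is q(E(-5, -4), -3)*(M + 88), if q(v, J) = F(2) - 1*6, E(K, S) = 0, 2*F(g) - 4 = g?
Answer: -288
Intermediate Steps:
F(g) = 2 + g/2
q(v, J) = -3 (q(v, J) = (2 + (½)*2) - 1*6 = (2 + 1) - 6 = 3 - 6 = -3)
q(E(-5, -4), -3)*(M + 88) = -3*(8 + 88) = -3*96 = -288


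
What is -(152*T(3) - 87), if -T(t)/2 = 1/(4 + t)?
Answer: 913/7 ≈ 130.43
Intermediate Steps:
T(t) = -2/(4 + t)
-(152*T(3) - 87) = -(152*(-2/(4 + 3)) - 87) = -(152*(-2/7) - 87) = -(-304/7 - 87) = -1*(-913/7) = 913/7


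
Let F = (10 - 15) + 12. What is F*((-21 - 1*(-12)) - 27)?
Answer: -252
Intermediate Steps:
F = 7 (F = -5 + 12 = 7)
F*((-21 - 1*(-12)) - 27) = 7*((-21 - 1*(-12)) - 27) = 7*((-21 + 12) - 27) = 7*(-9 - 27) = 7*(-36) = -252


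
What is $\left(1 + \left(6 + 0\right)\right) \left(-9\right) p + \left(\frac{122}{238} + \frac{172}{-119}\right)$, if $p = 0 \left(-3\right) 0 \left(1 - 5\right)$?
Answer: $- \frac{111}{119} \approx -0.93277$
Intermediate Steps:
$p = 0$ ($p = 0 \cdot 0 \left(-4\right) = 0 \left(-4\right) = 0$)
$\left(1 + \left(6 + 0\right)\right) \left(-9\right) p + \left(\frac{122}{238} + \frac{172}{-119}\right) = \left(1 + \left(6 + 0\right)\right) \left(-9\right) 0 + \left(\frac{122}{238} + \frac{172}{-119}\right) = \left(1 + 6\right) \left(-9\right) 0 + \left(122 \cdot \frac{1}{238} + 172 \left(- \frac{1}{119}\right)\right) = 7 \left(-9\right) 0 + \left(\frac{61}{119} - \frac{172}{119}\right) = \left(-63\right) 0 - \frac{111}{119} = 0 - \frac{111}{119} = - \frac{111}{119}$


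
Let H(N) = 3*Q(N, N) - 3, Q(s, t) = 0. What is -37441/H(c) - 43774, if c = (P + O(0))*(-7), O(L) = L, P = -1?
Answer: -93881/3 ≈ -31294.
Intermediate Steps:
c = 7 (c = (-1 + 0)*(-7) = -1*(-7) = 7)
H(N) = -3 (H(N) = 3*0 - 3 = 0 - 3 = -3)
-37441/H(c) - 43774 = -37441/(-3) - 43774 = -37441*(-⅓) - 43774 = 37441/3 - 43774 = -93881/3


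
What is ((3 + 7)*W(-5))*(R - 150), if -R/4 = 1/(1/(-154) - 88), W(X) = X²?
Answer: -508083500/13553 ≈ -37489.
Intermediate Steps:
R = 616/13553 (R = -4/(1/(-154) - 88) = -4/(-1/154 - 88) = -4/(-13553/154) = -4*(-154/13553) = 616/13553 ≈ 0.045451)
((3 + 7)*W(-5))*(R - 150) = ((3 + 7)*(-5)²)*(616/13553 - 150) = (10*25)*(-2032334/13553) = 250*(-2032334/13553) = -508083500/13553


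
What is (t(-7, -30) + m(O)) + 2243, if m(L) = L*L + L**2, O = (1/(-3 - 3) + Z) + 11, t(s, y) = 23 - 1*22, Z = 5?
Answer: 49417/18 ≈ 2745.4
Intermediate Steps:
t(s, y) = 1 (t(s, y) = 23 - 22 = 1)
O = 95/6 (O = (1/(-3 - 3) + 5) + 11 = (1/(-6) + 5) + 11 = (-1/6 + 5) + 11 = 29/6 + 11 = 95/6 ≈ 15.833)
m(L) = 2*L**2 (m(L) = L**2 + L**2 = 2*L**2)
(t(-7, -30) + m(O)) + 2243 = (1 + 2*(95/6)**2) + 2243 = (1 + 2*(9025/36)) + 2243 = (1 + 9025/18) + 2243 = 9043/18 + 2243 = 49417/18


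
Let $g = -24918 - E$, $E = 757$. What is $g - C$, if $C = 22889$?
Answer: $-48564$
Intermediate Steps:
$g = -25675$ ($g = -24918 - 757 = -25675$)
$g - C = -25675 - 22889 = -48564$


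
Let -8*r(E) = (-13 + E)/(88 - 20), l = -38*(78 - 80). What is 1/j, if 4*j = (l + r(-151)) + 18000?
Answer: 544/2458377 ≈ 0.00022128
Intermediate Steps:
l = 76 (l = -38*(-2) = 76)
r(E) = 13/544 - E/544 (r(E) = -(-13 + E)/(8*(88 - 20)) = -(-13 + E)/(8*68) = -(-13/68 + E/68)/8 = 13/544 - E/544)
j = 2458377/544 (j = ((76 + (13/544 - 1/544*(-151))) + 18000)/4 = ((76 + (13/544 + 151/544)) + 18000)/4 = ((76 + 41/136) + 18000)/4 = (10377/136 + 18000)/4 = (¼)*(2458377/136) = 2458377/544 ≈ 4519.1)
1/j = 1/(2458377/544) = 544/2458377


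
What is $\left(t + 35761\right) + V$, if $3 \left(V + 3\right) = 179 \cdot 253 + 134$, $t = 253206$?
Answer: $\frac{912313}{3} \approx 3.041 \cdot 10^{5}$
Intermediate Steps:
$V = \frac{45412}{3}$ ($V = -3 + \frac{179 \cdot 253 + 134}{3} = -3 + \frac{45287 + 134}{3} = -3 + \frac{1}{3} \cdot 45421 = -3 + \frac{45421}{3} = \frac{45412}{3} \approx 15137.0$)
$\left(t + 35761\right) + V = \left(253206 + 35761\right) + \frac{45412}{3} = 288967 + \frac{45412}{3} = \frac{912313}{3}$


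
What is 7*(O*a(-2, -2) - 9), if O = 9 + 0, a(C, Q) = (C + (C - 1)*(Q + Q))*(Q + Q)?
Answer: -2583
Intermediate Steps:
a(C, Q) = 2*Q*(C + 2*Q*(-1 + C)) (a(C, Q) = (C + (-1 + C)*(2*Q))*(2*Q) = (C + 2*Q*(-1 + C))*(2*Q) = 2*Q*(C + 2*Q*(-1 + C)))
O = 9
7*(O*a(-2, -2) - 9) = 7*(9*(2*(-2)*(-2 - 2*(-2) + 2*(-2)*(-2))) - 9) = 7*(9*(2*(-2)*(-2 + 4 + 8)) - 9) = 7*(9*(2*(-2)*10) - 9) = 7*(9*(-40) - 9) = 7*(-360 - 9) = 7*(-369) = -2583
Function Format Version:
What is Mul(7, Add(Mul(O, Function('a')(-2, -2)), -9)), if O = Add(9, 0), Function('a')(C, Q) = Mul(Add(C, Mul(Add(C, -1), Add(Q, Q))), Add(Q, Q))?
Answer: -2583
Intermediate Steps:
Function('a')(C, Q) = Mul(2, Q, Add(C, Mul(2, Q, Add(-1, C)))) (Function('a')(C, Q) = Mul(Add(C, Mul(Add(-1, C), Mul(2, Q))), Mul(2, Q)) = Mul(Add(C, Mul(2, Q, Add(-1, C))), Mul(2, Q)) = Mul(2, Q, Add(C, Mul(2, Q, Add(-1, C)))))
O = 9
Mul(7, Add(Mul(O, Function('a')(-2, -2)), -9)) = Mul(7, Add(Mul(9, Mul(2, -2, Add(-2, Mul(-2, -2), Mul(2, -2, -2)))), -9)) = Mul(7, Add(Mul(9, Mul(2, -2, Add(-2, 4, 8))), -9)) = Mul(7, Add(Mul(9, Mul(2, -2, 10)), -9)) = Mul(7, Add(Mul(9, -40), -9)) = Mul(7, Add(-360, -9)) = Mul(7, -369) = -2583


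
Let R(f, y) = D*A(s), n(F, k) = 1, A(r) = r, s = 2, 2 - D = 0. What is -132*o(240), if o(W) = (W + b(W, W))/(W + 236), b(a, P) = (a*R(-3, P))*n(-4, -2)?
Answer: -39600/119 ≈ -332.77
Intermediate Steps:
D = 2 (D = 2 - 1*0 = 2 + 0 = 2)
R(f, y) = 4 (R(f, y) = 2*2 = 4)
b(a, P) = 4*a (b(a, P) = (a*4)*1 = (4*a)*1 = 4*a)
o(W) = 5*W/(236 + W) (o(W) = (W + 4*W)/(W + 236) = (5*W)/(236 + W) = 5*W/(236 + W))
-132*o(240) = -660*240/(236 + 240) = -660*240/476 = -132*300/119 = -39600/119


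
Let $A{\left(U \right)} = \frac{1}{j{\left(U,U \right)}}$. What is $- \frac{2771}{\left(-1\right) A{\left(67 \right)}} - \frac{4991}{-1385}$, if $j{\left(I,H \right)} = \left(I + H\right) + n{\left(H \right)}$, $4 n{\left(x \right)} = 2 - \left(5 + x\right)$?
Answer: $\frac{894225537}{2770} \approx 3.2283 \cdot 10^{5}$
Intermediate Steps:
$n{\left(x \right)} = - \frac{3}{4} - \frac{x}{4}$ ($n{\left(x \right)} = \frac{2 - \left(5 + x\right)}{4} = \frac{-3 - x}{4} = - \frac{3}{4} - \frac{x}{4}$)
$j{\left(I,H \right)} = - \frac{3}{4} + I + \frac{3 H}{4}$ ($j{\left(I,H \right)} = \left(I + H\right) - \left(\frac{3}{4} + \frac{H}{4}\right) = \left(H + I\right) - \left(\frac{3}{4} + \frac{H}{4}\right) = - \frac{3}{4} + I + \frac{3 H}{4}$)
$A{\left(U \right)} = \frac{1}{- \frac{3}{4} + \frac{7 U}{4}}$ ($A{\left(U \right)} = \frac{1}{- \frac{3}{4} + U + \frac{3 U}{4}} = \frac{1}{- \frac{3}{4} + \frac{7 U}{4}}$)
$- \frac{2771}{\left(-1\right) A{\left(67 \right)}} - \frac{4991}{-1385} = - \frac{2771}{\left(-1\right) \frac{4}{-3 + 7 \cdot 67}} - \frac{4991}{-1385} = - \frac{2771}{\left(-1\right) \frac{4}{-3 + 469}} - - \frac{4991}{1385} = - \frac{2771}{\left(-1\right) \frac{4}{466}} + \frac{4991}{1385} = - \frac{2771}{\left(-1\right) 4 \cdot \frac{1}{466}} + \frac{4991}{1385} = - \frac{2771}{\left(-1\right) \frac{2}{233}} + \frac{4991}{1385} = - \frac{2771}{- \frac{2}{233}} + \frac{4991}{1385} = \left(-2771\right) \left(- \frac{233}{2}\right) + \frac{4991}{1385} = \frac{645643}{2} + \frac{4991}{1385} = \frac{894225537}{2770}$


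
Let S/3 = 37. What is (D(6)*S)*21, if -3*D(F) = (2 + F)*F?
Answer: -37296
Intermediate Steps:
S = 111 (S = 3*37 = 111)
D(F) = -F*(2 + F)/3 (D(F) = -(2 + F)*F/3 = -F*(2 + F)/3)
(D(6)*S)*21 = (-1/3*6*(2 + 6)*111)*21 = (-1/3*6*8*111)*21 = -16*111*21 = -1776*21 = -37296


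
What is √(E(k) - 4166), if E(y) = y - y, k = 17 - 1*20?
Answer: I*√4166 ≈ 64.545*I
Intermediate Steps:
k = -3 (k = 17 - 20 = -3)
E(y) = 0
√(E(k) - 4166) = √(0 - 4166) = √(-4166) = I*√4166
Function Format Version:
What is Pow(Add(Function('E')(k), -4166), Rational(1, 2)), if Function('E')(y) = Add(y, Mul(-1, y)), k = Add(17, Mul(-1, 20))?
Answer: Mul(I, Pow(4166, Rational(1, 2))) ≈ Mul(64.545, I)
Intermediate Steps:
k = -3 (k = Add(17, -20) = -3)
Function('E')(y) = 0
Pow(Add(Function('E')(k), -4166), Rational(1, 2)) = Pow(Add(0, -4166), Rational(1, 2)) = Pow(-4166, Rational(1, 2)) = Mul(I, Pow(4166, Rational(1, 2)))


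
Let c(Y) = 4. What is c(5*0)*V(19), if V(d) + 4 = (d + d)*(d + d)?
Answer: 5760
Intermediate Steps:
V(d) = -4 + 4*d**2 (V(d) = -4 + (d + d)*(d + d) = -4 + (2*d)*(2*d) = -4 + 4*d**2)
c(5*0)*V(19) = 4*(-4 + 4*19**2) = 4*(-4 + 4*361) = 4*(-4 + 1444) = 4*1440 = 5760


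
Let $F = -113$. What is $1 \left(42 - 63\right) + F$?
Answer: $-134$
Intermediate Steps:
$1 \left(42 - 63\right) + F = 1 \left(42 - 63\right) - 113 = 1 \left(-21\right) - 113 = -21 - 113 = -134$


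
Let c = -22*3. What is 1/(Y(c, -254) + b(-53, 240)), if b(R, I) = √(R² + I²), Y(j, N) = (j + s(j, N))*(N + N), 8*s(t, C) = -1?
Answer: 134366/4513313853 - 4*√60409/4513313853 ≈ 2.9553e-5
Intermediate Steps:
c = -66
s(t, C) = -⅛ (s(t, C) = (⅛)*(-1) = -⅛)
Y(j, N) = 2*N*(-⅛ + j) (Y(j, N) = (j - ⅛)*(N + N) = (-⅛ + j)*(2*N) = 2*N*(-⅛ + j))
b(R, I) = √(I² + R²)
1/(Y(c, -254) + b(-53, 240)) = 1/((¼)*(-254)*(-1 + 8*(-66)) + √(240² + (-53)²)) = 1/((¼)*(-254)*(-1 - 528) + √(57600 + 2809)) = 1/((¼)*(-254)*(-529) + √60409) = 1/(67183/2 + √60409)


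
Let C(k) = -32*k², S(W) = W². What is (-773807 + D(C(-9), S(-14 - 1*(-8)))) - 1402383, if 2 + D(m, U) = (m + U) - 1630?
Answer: -2180378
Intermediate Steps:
D(m, U) = -1632 + U + m (D(m, U) = -2 + ((m + U) - 1630) = -2 + ((U + m) - 1630) = -2 + (-1630 + U + m) = -1632 + U + m)
(-773807 + D(C(-9), S(-14 - 1*(-8)))) - 1402383 = (-773807 + (-1632 + (-14 - 1*(-8))² - 32*(-9)²)) - 1402383 = (-773807 + (-1632 + (-14 + 8)² - 32*81)) - 1402383 = (-773807 + (-1632 + (-6)² - 2592)) - 1402383 = (-773807 + (-1632 + 36 - 2592)) - 1402383 = (-773807 - 4188) - 1402383 = -777995 - 1402383 = -2180378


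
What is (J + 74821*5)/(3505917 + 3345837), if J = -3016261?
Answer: -1321078/3425877 ≈ -0.38562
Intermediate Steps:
(J + 74821*5)/(3505917 + 3345837) = (-3016261 + 74821*5)/(3505917 + 3345837) = (-3016261 + 374105)/6851754 = -2642156*1/6851754 = -1321078/3425877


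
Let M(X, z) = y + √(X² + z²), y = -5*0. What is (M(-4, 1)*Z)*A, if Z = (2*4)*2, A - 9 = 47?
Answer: 896*√17 ≈ 3694.3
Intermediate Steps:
A = 56 (A = 9 + 47 = 56)
y = 0
Z = 16 (Z = 8*2 = 16)
M(X, z) = √(X² + z²) (M(X, z) = 0 + √(X² + z²) = √(X² + z²))
(M(-4, 1)*Z)*A = (√((-4)² + 1²)*16)*56 = (√(16 + 1)*16)*56 = (√17*16)*56 = (16*√17)*56 = 896*√17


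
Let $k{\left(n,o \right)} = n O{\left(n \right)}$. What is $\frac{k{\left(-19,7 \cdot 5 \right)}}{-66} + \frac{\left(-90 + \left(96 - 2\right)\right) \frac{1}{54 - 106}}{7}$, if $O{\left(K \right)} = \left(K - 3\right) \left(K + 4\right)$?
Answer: $\frac{8644}{91} \approx 94.989$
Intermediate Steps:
$O{\left(K \right)} = \left(-3 + K\right) \left(4 + K\right)$
$k{\left(n,o \right)} = n \left(-12 + n + n^{2}\right)$
$\frac{k{\left(-19,7 \cdot 5 \right)}}{-66} + \frac{\left(-90 + \left(96 - 2\right)\right) \frac{1}{54 - 106}}{7} = \frac{\left(-19\right) \left(-12 - 19 + \left(-19\right)^{2}\right)}{-66} + \frac{\left(-90 + \left(96 - 2\right)\right) \frac{1}{54 - 106}}{7} = - 19 \left(-12 - 19 + 361\right) \left(- \frac{1}{66}\right) + \frac{-90 + 94}{-52} \cdot \frac{1}{7} = \left(-19\right) 330 \left(- \frac{1}{66}\right) + 4 \left(- \frac{1}{52}\right) \frac{1}{7} = \left(-6270\right) \left(- \frac{1}{66}\right) - \frac{1}{91} = 95 - \frac{1}{91} = \frac{8644}{91}$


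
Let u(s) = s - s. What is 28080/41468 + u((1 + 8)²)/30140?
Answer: 7020/10367 ≈ 0.67715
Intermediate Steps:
u(s) = 0
28080/41468 + u((1 + 8)²)/30140 = 28080/41468 + 0/30140 = 28080*(1/41468) + 0*(1/30140) = 7020/10367 + 0 = 7020/10367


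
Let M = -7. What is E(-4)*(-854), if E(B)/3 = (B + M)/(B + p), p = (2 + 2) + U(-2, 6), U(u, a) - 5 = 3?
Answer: 14091/4 ≈ 3522.8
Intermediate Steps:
U(u, a) = 8 (U(u, a) = 5 + 3 = 8)
p = 12 (p = (2 + 2) + 8 = 4 + 8 = 12)
E(B) = 3*(-7 + B)/(12 + B) (E(B) = 3*((B - 7)/(B + 12)) = 3*((-7 + B)/(12 + B)) = 3*(-7 + B)/(12 + B))
E(-4)*(-854) = (3*(-7 - 4)/(12 - 4))*(-854) = (3*(-11)/8)*(-854) = (3*(⅛)*(-11))*(-854) = -33/8*(-854) = 14091/4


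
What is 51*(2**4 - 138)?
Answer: -6222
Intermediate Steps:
51*(2**4 - 138) = 51*(16 - 138) = 51*(-122) = -6222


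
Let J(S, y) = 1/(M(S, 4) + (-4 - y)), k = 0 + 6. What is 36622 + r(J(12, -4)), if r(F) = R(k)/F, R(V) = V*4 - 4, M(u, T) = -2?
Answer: 36582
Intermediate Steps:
k = 6
R(V) = -4 + 4*V (R(V) = 4*V - 4 = -4 + 4*V)
J(S, y) = 1/(-6 - y) (J(S, y) = 1/(-2 + (-4 - y)) = 1/(-6 - y))
r(F) = 20/F (r(F) = (-4 + 4*6)/F = (-4 + 24)/F = 20/F)
36622 + r(J(12, -4)) = 36622 + 20/((-1/(6 - 4))) = 36622 + 20/((-1/2)) = 36622 + 20/((-1*½)) = 36622 + 20/(-½) = 36622 + 20*(-2) = 36622 - 40 = 36582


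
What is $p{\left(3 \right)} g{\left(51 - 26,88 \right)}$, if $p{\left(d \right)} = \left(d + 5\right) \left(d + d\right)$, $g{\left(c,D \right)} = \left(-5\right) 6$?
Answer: $-1440$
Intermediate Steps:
$g{\left(c,D \right)} = -30$
$p{\left(d \right)} = 2 d \left(5 + d\right)$ ($p{\left(d \right)} = \left(5 + d\right) 2 d = 2 d \left(5 + d\right)$)
$p{\left(3 \right)} g{\left(51 - 26,88 \right)} = 2 \cdot 3 \left(5 + 3\right) \left(-30\right) = 2 \cdot 3 \cdot 8 \left(-30\right) = 48 \left(-30\right) = -1440$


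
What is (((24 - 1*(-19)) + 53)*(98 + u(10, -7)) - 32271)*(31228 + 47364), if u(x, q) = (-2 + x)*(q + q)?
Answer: -2641870080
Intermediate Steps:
u(x, q) = 2*q*(-2 + x) (u(x, q) = (-2 + x)*(2*q) = 2*q*(-2 + x))
(((24 - 1*(-19)) + 53)*(98 + u(10, -7)) - 32271)*(31228 + 47364) = (((24 - 1*(-19)) + 53)*(98 + 2*(-7)*(-2 + 10)) - 32271)*(31228 + 47364) = (((24 + 19) + 53)*(98 + 2*(-7)*8) - 32271)*78592 = ((43 + 53)*(98 - 112) - 32271)*78592 = (96*(-14) - 32271)*78592 = (-1344 - 32271)*78592 = -33615*78592 = -2641870080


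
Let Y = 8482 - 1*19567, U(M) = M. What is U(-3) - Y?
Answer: 11082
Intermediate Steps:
Y = -11085 (Y = 8482 - 19567 = -11085)
U(-3) - Y = -3 - 1*(-11085) = -3 + 11085 = 11082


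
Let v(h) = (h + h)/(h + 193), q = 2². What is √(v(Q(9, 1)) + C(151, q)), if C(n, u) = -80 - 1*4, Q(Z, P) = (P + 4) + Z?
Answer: 4*I*√24955/69 ≈ 9.1578*I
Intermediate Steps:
Q(Z, P) = 4 + P + Z (Q(Z, P) = (4 + P) + Z = 4 + P + Z)
q = 4
v(h) = 2*h/(193 + h) (v(h) = (2*h)/(193 + h) = 2*h/(193 + h))
C(n, u) = -84 (C(n, u) = -80 - 4 = -84)
√(v(Q(9, 1)) + C(151, q)) = √(2*(4 + 1 + 9)/(193 + (4 + 1 + 9)) - 84) = √(2*14/(193 + 14) - 84) = √(2*14/207 - 84) = √(2*14*(1/207) - 84) = √(28/207 - 84) = √(-17360/207) = 4*I*√24955/69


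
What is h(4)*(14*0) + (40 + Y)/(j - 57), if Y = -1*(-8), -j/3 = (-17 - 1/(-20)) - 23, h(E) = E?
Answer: 320/419 ≈ 0.76372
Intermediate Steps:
j = 2397/20 (j = -3*((-17 - 1/(-20)) - 23) = -3*((-17 - 1*(-1/20)) - 23) = -3*((-17 + 1/20) - 23) = -3*(-339/20 - 23) = -3*(-799/20) = 2397/20 ≈ 119.85)
Y = 8
h(4)*(14*0) + (40 + Y)/(j - 57) = 4*(14*0) + (40 + 8)/(2397/20 - 57) = 4*0 + 48/(1257/20) = 0 + 48*(20/1257) = 0 + 320/419 = 320/419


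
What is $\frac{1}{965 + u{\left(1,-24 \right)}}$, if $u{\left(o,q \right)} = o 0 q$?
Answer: $\frac{1}{965} \approx 0.0010363$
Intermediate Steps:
$u{\left(o,q \right)} = 0$ ($u{\left(o,q \right)} = 0 q = 0$)
$\frac{1}{965 + u{\left(1,-24 \right)}} = \frac{1}{965 + 0} = \frac{1}{965}$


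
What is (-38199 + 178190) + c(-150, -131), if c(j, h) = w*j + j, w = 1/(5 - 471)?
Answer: 32583028/233 ≈ 1.3984e+5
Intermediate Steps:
w = -1/466 (w = 1/(-466) = -1/466 ≈ -0.0021459)
c(j, h) = 465*j/466 (c(j, h) = -j/466 + j = 465*j/466)
(-38199 + 178190) + c(-150, -131) = (-38199 + 178190) + (465/466)*(-150) = 139991 - 34875/233 = 32583028/233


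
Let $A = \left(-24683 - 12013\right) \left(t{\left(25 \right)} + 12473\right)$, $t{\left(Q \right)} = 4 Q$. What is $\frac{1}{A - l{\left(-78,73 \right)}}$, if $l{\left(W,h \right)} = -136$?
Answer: $- \frac{1}{461378672} \approx -2.1674 \cdot 10^{-9}$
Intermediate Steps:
$A = -461378808$ ($A = \left(-24683 - 12013\right) \left(4 \cdot 25 + 12473\right) = - 36696 \left(100 + 12473\right) = \left(-36696\right) 12573 = -461378808$)
$\frac{1}{A - l{\left(-78,73 \right)}} = \frac{1}{-461378808 - -136} = \frac{1}{-461378808 + 136} = \frac{1}{-461378672} = - \frac{1}{461378672}$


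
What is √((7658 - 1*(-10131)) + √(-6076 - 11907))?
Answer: √(17789 + 7*I*√367) ≈ 133.38 + 0.5027*I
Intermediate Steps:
√((7658 - 1*(-10131)) + √(-6076 - 11907)) = √((7658 + 10131) + √(-17983)) = √(17789 + 7*I*√367)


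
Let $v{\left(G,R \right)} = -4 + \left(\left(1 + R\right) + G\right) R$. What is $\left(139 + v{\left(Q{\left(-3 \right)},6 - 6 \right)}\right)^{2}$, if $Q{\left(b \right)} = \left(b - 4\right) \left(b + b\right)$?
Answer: $18225$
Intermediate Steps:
$Q{\left(b \right)} = 2 b \left(-4 + b\right)$ ($Q{\left(b \right)} = \left(-4 + b\right) 2 b = 2 b \left(-4 + b\right)$)
$v{\left(G,R \right)} = -4 + R \left(1 + G + R\right)$ ($v{\left(G,R \right)} = -4 + \left(1 + G + R\right) R = -4 + R \left(1 + G + R\right)$)
$\left(139 + v{\left(Q{\left(-3 \right)},6 - 6 \right)}\right)^{2} = \left(139 + \left(-4 + \left(6 - 6\right) + \left(6 - 6\right)^{2} + 2 \left(-3\right) \left(-4 - 3\right) \left(6 - 6\right)\right)\right)^{2} = \left(139 + \left(-4 + 0 + 0^{2} + 2 \left(-3\right) \left(-7\right) 0\right)\right)^{2} = \left(139 + \left(-4 + 0 + 0 + 42 \cdot 0\right)\right)^{2} = \left(139 + \left(-4 + 0 + 0 + 0\right)\right)^{2} = \left(139 - 4\right)^{2} = 135^{2} = 18225$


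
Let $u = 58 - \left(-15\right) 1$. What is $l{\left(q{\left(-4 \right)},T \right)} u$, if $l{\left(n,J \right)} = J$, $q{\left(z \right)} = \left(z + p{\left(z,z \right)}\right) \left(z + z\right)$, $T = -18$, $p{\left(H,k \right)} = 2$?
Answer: $-1314$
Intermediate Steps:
$q{\left(z \right)} = 2 z \left(2 + z\right)$ ($q{\left(z \right)} = \left(z + 2\right) \left(z + z\right) = \left(2 + z\right) 2 z = 2 z \left(2 + z\right)$)
$u = 73$ ($u = 58 - -15 = 58 + 15 = 73$)
$l{\left(q{\left(-4 \right)},T \right)} u = \left(-18\right) 73 = -1314$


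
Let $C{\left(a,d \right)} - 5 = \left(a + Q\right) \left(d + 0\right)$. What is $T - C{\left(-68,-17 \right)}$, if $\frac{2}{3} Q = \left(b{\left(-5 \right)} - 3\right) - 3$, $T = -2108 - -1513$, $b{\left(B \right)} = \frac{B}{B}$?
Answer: $- \frac{3767}{2} \approx -1883.5$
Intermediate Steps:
$b{\left(B \right)} = 1$
$T = -595$ ($T = -2108 + 1513 = -595$)
$Q = - \frac{15}{2}$ ($Q = \frac{3 \left(\left(1 - 3\right) - 3\right)}{2} = \frac{3 \left(-2 - 3\right)}{2} = \frac{3}{2} \left(-5\right) = - \frac{15}{2} \approx -7.5$)
$C{\left(a,d \right)} = 5 + d \left(- \frac{15}{2} + a\right)$ ($C{\left(a,d \right)} = 5 + \left(a - \frac{15}{2}\right) \left(d + 0\right) = 5 + \left(- \frac{15}{2} + a\right) d = 5 + d \left(- \frac{15}{2} + a\right)$)
$T - C{\left(-68,-17 \right)} = -595 - \left(5 - - \frac{255}{2} - -1156\right) = -595 - \left(5 + \frac{255}{2} + 1156\right) = -595 - \frac{2577}{2} = - \frac{3767}{2}$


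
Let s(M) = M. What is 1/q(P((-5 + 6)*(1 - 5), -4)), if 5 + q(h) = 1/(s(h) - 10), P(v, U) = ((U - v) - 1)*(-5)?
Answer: -5/26 ≈ -0.19231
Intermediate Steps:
P(v, U) = 5 - 5*U + 5*v (P(v, U) = (-1 + U - v)*(-5) = 5 - 5*U + 5*v)
q(h) = -5 + 1/(-10 + h) (q(h) = -5 + 1/(h - 10) = -5 + 1/(-10 + h))
1/q(P((-5 + 6)*(1 - 5), -4)) = 1/((51 - 5*(5 - 5*(-4) + 5*((-5 + 6)*(1 - 5))))/(-10 + (5 - 5*(-4) + 5*((-5 + 6)*(1 - 5))))) = 1/((51 - 5*(5 + 20 + 5*(1*(-4))))/(-10 + (5 + 20 + 5*(1*(-4))))) = 1/((51 - 5*(5 + 20 + 5*(-4)))/(-10 + (5 + 20 + 5*(-4)))) = 1/((51 - 5*(5 + 20 - 20))/(-10 + (5 + 20 - 20))) = 1/((51 - 5*5)/(-10 + 5)) = 1/((51 - 25)/(-5)) = 1/(-1/5*26) = 1/(-26/5) = -5/26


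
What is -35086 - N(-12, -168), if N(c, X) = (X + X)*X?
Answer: -91534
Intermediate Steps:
N(c, X) = 2*X**2 (N(c, X) = (2*X)*X = 2*X**2)
-35086 - N(-12, -168) = -35086 - 2*(-168)**2 = -35086 - 2*28224 = -35086 - 1*56448 = -35086 - 56448 = -91534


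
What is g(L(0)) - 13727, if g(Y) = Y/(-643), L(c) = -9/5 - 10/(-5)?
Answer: -44132306/3215 ≈ -13727.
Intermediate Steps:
L(c) = 1/5 (L(c) = -9*1/5 - 10*(-1/5) = -9/5 + 2 = 1/5)
g(Y) = -Y/643 (g(Y) = Y*(-1/643) = -Y/643)
g(L(0)) - 13727 = -1/643*1/5 - 13727 = -1/3215 - 13727 = -44132306/3215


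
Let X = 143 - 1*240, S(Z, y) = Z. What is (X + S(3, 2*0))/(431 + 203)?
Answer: -47/317 ≈ -0.14826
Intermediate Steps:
X = -97 (X = 143 - 240 = -97)
(X + S(3, 2*0))/(431 + 203) = (-97 + 3)/(431 + 203) = -94/634 = -94*1/634 = -47/317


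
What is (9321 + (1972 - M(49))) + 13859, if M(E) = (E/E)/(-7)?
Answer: 176065/7 ≈ 25152.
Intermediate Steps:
M(E) = -1/7 (M(E) = 1*(-1/7) = -1/7)
(9321 + (1972 - M(49))) + 13859 = (9321 + (1972 - 1*(-1/7))) + 13859 = (9321 + (1972 + 1/7)) + 13859 = (9321 + 13805/7) + 13859 = 79052/7 + 13859 = 176065/7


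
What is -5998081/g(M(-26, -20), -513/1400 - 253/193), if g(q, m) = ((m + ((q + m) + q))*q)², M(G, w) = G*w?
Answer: -273692585982025/13259215464374560356 ≈ -2.0642e-5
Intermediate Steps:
g(q, m) = q²*(2*m + 2*q)² (g(q, m) = ((m + ((m + q) + q))*q)² = ((m + (m + 2*q))*q)² = ((2*m + 2*q)*q)² = (q*(2*m + 2*q))² = q²*(2*m + 2*q)²)
-5998081/g(M(-26, -20), -513/1400 - 253/193) = -5998081*1/(1081600*((-513/1400 - 253/193) - 26*(-20))²) = -5998081*1/(1081600*((-513*1/1400 - 253*1/193) + 520)²) = -5998081*1/(1081600*((-513/1400 - 253/193) + 520)²) = -5998081*1/(1081600*(-453209/270200 + 520)²) = -5998081/(4*270400*(140050791/270200)²) = -5998081/(4*270400*(19614224059725681/73008040000)) = -5998081/13259215464374560356/45630025 = -5998081*45630025/13259215464374560356 = -273692585982025/13259215464374560356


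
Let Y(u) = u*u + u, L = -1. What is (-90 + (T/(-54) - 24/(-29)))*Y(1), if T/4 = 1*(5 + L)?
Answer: -140108/783 ≈ -178.94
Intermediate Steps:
Y(u) = u + u² (Y(u) = u² + u = u + u²)
T = 16 (T = 4*(1*(5 - 1)) = 4*(1*4) = 4*4 = 16)
(-90 + (T/(-54) - 24/(-29)))*Y(1) = (-90 + (16/(-54) - 24/(-29)))*(1*(1 + 1)) = (-90 + (16*(-1/54) - 24*(-1/29)))*(1*2) = (-90 + (-8/27 + 24/29))*2 = (-90 + 416/783)*2 = -70054/783*2 = -140108/783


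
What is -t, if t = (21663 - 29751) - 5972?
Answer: 14060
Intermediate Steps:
t = -14060 (t = -8088 - 5972 = -14060)
-t = -1*(-14060) = 14060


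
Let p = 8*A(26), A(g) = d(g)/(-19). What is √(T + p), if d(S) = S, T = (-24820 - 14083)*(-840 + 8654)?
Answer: I*√109739687114/19 ≈ 17435.0*I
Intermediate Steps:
T = -303988042 (T = -38903*7814 = -303988042)
A(g) = -g/19 (A(g) = g/(-19) = g*(-1/19) = -g/19)
p = -208/19 (p = 8*(-1/19*26) = 8*(-26/19) = -208/19 ≈ -10.947)
√(T + p) = √(-303988042 - 208/19) = √(-5775773006/19) = I*√109739687114/19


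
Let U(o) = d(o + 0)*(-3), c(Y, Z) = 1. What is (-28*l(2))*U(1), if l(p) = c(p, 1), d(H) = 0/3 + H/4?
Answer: 21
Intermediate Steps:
d(H) = H/4 (d(H) = 0*(⅓) + H*(¼) = 0 + H/4 = H/4)
l(p) = 1
U(o) = -3*o/4 (U(o) = ((o + 0)/4)*(-3) = (o/4)*(-3) = -3*o/4)
(-28*l(2))*U(1) = (-28*1)*(-¾*1) = -28*(-¾) = 21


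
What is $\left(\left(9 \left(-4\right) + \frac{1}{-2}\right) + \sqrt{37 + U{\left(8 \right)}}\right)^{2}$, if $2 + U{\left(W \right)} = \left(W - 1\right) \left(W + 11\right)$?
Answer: $\frac{6001}{4} - 146 \sqrt{42} \approx 554.06$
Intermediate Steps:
$U{\left(W \right)} = -2 + \left(-1 + W\right) \left(11 + W\right)$ ($U{\left(W \right)} = -2 + \left(W - 1\right) \left(W + 11\right) = -2 + \left(-1 + W\right) \left(11 + W\right)$)
$\left(\left(9 \left(-4\right) + \frac{1}{-2}\right) + \sqrt{37 + U{\left(8 \right)}}\right)^{2} = \left(\left(9 \left(-4\right) + \frac{1}{-2}\right) + \sqrt{37 + \left(-13 + 8^{2} + 10 \cdot 8\right)}\right)^{2} = \left(\left(-36 - \frac{1}{2}\right) + \sqrt{37 + \left(-13 + 64 + 80\right)}\right)^{2} = \left(- \frac{73}{2} + \sqrt{37 + 131}\right)^{2} = \left(- \frac{73}{2} + \sqrt{168}\right)^{2} = \left(- \frac{73}{2} + 2 \sqrt{42}\right)^{2}$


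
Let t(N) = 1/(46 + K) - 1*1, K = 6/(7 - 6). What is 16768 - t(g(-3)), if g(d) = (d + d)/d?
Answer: 871987/52 ≈ 16769.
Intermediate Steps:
K = 6 (K = 6/1 = 1*6 = 6)
g(d) = 2 (g(d) = (2*d)/d = 2)
t(N) = -51/52 (t(N) = 1/(46 + 6) - 1*1 = 1/52 - 1 = -51/52)
16768 - t(g(-3)) = 16768 - 1*(-51/52) = 16768 + 51/52 = 871987/52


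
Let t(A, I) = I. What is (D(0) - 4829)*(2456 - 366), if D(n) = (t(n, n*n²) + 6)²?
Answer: -10017370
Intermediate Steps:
D(n) = (6 + n³)² (D(n) = (n*n² + 6)² = (n³ + 6)² = (6 + n³)²)
(D(0) - 4829)*(2456 - 366) = ((6 + 0³)² - 4829)*(2456 - 366) = ((6 + 0)² - 4829)*2090 = (6² - 4829)*2090 = (36 - 4829)*2090 = -4793*2090 = -10017370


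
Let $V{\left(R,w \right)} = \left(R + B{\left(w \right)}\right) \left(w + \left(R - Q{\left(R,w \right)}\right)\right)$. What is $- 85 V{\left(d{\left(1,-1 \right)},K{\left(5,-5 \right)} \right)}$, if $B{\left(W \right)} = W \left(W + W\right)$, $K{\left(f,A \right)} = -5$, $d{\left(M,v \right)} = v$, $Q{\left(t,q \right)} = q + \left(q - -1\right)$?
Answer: $-12495$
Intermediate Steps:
$Q{\left(t,q \right)} = 1 + 2 q$ ($Q{\left(t,q \right)} = q + \left(q + 1\right) = q + \left(1 + q\right) = 1 + 2 q$)
$B{\left(W \right)} = 2 W^{2}$ ($B{\left(W \right)} = W 2 W = 2 W^{2}$)
$V{\left(R,w \right)} = \left(R + 2 w^{2}\right) \left(-1 + R - w\right)$ ($V{\left(R,w \right)} = \left(R + 2 w^{2}\right) \left(w - \left(1 - R + 2 w\right)\right) = \left(R + 2 w^{2}\right) \left(-1 + R - w\right)$)
$- 85 V{\left(d{\left(1,-1 \right)},K{\left(5,-5 \right)} \right)} = - 85 \left(\left(-1\right)^{2} - -1 - 2 \left(-5\right)^{2} - 2 \left(-5\right)^{3} - \left(-1\right) \left(-5\right) + 2 \left(-1\right) \left(-5\right)^{2}\right) = - 85 \left(1 + 1 - 50 - -250 - 5 + 2 \left(-1\right) 25\right) = - 85 \left(1 + 1 - 50 + 250 - 5 - 50\right) = \left(-85\right) 147 = -12495$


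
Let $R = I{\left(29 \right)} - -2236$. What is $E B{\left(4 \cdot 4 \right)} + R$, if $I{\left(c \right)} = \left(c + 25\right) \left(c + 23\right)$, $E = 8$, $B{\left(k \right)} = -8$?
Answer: $4980$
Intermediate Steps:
$I{\left(c \right)} = \left(23 + c\right) \left(25 + c\right)$ ($I{\left(c \right)} = \left(25 + c\right) \left(23 + c\right) = \left(23 + c\right) \left(25 + c\right)$)
$R = 5044$ ($R = \left(575 + 29^{2} + 48 \cdot 29\right) - -2236 = \left(575 + 841 + 1392\right) + 2236 = 2808 + 2236 = 5044$)
$E B{\left(4 \cdot 4 \right)} + R = 8 \left(-8\right) + 5044 = -64 + 5044 = 4980$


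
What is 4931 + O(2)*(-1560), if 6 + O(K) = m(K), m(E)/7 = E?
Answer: -7549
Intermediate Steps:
m(E) = 7*E
O(K) = -6 + 7*K
4931 + O(2)*(-1560) = 4931 + (-6 + 7*2)*(-1560) = 4931 + (-6 + 14)*(-1560) = 4931 + 8*(-1560) = 4931 - 12480 = -7549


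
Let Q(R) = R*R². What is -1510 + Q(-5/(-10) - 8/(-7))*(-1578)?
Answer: -11671483/1372 ≈ -8506.9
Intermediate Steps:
Q(R) = R³
-1510 + Q(-5/(-10) - 8/(-7))*(-1578) = -1510 + (-5/(-10) - 8/(-7))³*(-1578) = -1510 + (-5*(-⅒) - 8*(-⅐))³*(-1578) = -1510 + (½ + 8/7)³*(-1578) = -1510 + (23/14)³*(-1578) = -1510 + (12167/2744)*(-1578) = -1510 - 9599763/1372 = -11671483/1372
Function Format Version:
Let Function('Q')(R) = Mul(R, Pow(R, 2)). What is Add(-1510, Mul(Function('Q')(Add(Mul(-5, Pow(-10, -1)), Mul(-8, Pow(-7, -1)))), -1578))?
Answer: Rational(-11671483, 1372) ≈ -8506.9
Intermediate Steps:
Function('Q')(R) = Pow(R, 3)
Add(-1510, Mul(Function('Q')(Add(Mul(-5, Pow(-10, -1)), Mul(-8, Pow(-7, -1)))), -1578)) = Add(-1510, Mul(Pow(Add(Mul(-5, Pow(-10, -1)), Mul(-8, Pow(-7, -1))), 3), -1578)) = Add(-1510, Mul(Pow(Add(Mul(-5, Rational(-1, 10)), Mul(-8, Rational(-1, 7))), 3), -1578)) = Add(-1510, Mul(Pow(Add(Rational(1, 2), Rational(8, 7)), 3), -1578)) = Add(-1510, Mul(Pow(Rational(23, 14), 3), -1578)) = Add(-1510, Mul(Rational(12167, 2744), -1578)) = Add(-1510, Rational(-9599763, 1372)) = Rational(-11671483, 1372)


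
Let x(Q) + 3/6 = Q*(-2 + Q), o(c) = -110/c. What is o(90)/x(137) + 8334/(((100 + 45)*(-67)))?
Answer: -2774610664/3234133215 ≈ -0.85791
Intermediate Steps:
x(Q) = -½ + Q*(-2 + Q)
o(90)/x(137) + 8334/(((100 + 45)*(-67))) = (-110/90)/(-½ + 137² - 2*137) + 8334/(((100 + 45)*(-67))) = (-110*1/90)/(-½ + 18769 - 274) + 8334/((145*(-67))) = -11/(9*36989/2) + 8334/(-9715) = -11/9*2/36989 + 8334*(-1/9715) = -22/332901 - 8334/9715 = -2774610664/3234133215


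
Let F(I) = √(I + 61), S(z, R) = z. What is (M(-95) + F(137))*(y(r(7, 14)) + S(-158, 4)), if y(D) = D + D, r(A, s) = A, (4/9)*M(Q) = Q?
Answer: 30780 - 432*√22 ≈ 28754.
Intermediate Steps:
M(Q) = 9*Q/4
F(I) = √(61 + I)
y(D) = 2*D
(M(-95) + F(137))*(y(r(7, 14)) + S(-158, 4)) = ((9/4)*(-95) + √(61 + 137))*(2*7 - 158) = (-855/4 + √198)*(14 - 158) = (-855/4 + 3*√22)*(-144) = 30780 - 432*√22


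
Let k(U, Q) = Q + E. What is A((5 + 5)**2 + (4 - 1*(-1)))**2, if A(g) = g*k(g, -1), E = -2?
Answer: 99225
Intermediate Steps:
k(U, Q) = -2 + Q (k(U, Q) = Q - 2 = -2 + Q)
A(g) = -3*g (A(g) = g*(-2 - 1) = g*(-3) = -3*g)
A((5 + 5)**2 + (4 - 1*(-1)))**2 = (-3*((5 + 5)**2 + (4 - 1*(-1))))**2 = (-3*(10**2 + (4 + 1)))**2 = (-3*(100 + 5))**2 = (-3*105)**2 = (-315)**2 = 99225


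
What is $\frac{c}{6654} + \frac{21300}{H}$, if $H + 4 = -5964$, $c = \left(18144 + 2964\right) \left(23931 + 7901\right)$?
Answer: $\frac{167075678767}{1654628} \approx 1.0097 \cdot 10^{5}$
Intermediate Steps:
$c = 671909856$ ($c = 21108 \cdot 31832 = 671909856$)
$H = -5968$ ($H = -4 - 5964 = -5968$)
$\frac{c}{6654} + \frac{21300}{H} = \frac{671909856}{6654} + \frac{21300}{-5968} = 671909856 \cdot \frac{1}{6654} + 21300 \left(- \frac{1}{5968}\right) = \frac{111984976}{1109} - \frac{5325}{1492} = \frac{167075678767}{1654628}$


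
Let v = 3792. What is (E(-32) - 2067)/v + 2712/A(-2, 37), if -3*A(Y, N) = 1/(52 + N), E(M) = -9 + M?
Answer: -686451119/948 ≈ -7.2410e+5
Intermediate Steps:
A(Y, N) = -1/(3*(52 + N))
(E(-32) - 2067)/v + 2712/A(-2, 37) = ((-9 - 32) - 2067)/3792 + 2712/((-1/(156 + 3*37))) = (-41 - 2067)*(1/3792) + 2712/((-1/(156 + 111))) = -2108*1/3792 + 2712/((-1/267)) = -527/948 + 2712/((-1*1/267)) = -527/948 + 2712/(-1/267) = -527/948 + 2712*(-267) = -527/948 - 724104 = -686451119/948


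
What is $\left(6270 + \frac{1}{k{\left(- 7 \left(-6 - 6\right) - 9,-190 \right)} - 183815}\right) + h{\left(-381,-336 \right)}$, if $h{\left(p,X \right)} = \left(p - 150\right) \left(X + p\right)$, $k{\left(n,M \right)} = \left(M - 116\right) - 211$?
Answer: $\frac{71335931003}{184332} \approx 3.87 \cdot 10^{5}$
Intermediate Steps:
$k{\left(n,M \right)} = -327 + M$ ($k{\left(n,M \right)} = \left(-116 + M\right) - 211 = -327 + M$)
$h{\left(p,X \right)} = \left(-150 + p\right) \left(X + p\right)$
$\left(6270 + \frac{1}{k{\left(- 7 \left(-6 - 6\right) - 9,-190 \right)} - 183815}\right) + h{\left(-381,-336 \right)} = \left(6270 + \frac{1}{\left(-327 - 190\right) - 183815}\right) - \left(-235566 - 145161\right) = \left(6270 + \frac{1}{-517 - 183815}\right) + \left(145161 + 50400 + 57150 + 128016\right) = \left(6270 + \frac{1}{-184332}\right) + 380727 = \left(6270 - \frac{1}{184332}\right) + 380727 = \frac{1155761639}{184332} + 380727 = \frac{71335931003}{184332}$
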